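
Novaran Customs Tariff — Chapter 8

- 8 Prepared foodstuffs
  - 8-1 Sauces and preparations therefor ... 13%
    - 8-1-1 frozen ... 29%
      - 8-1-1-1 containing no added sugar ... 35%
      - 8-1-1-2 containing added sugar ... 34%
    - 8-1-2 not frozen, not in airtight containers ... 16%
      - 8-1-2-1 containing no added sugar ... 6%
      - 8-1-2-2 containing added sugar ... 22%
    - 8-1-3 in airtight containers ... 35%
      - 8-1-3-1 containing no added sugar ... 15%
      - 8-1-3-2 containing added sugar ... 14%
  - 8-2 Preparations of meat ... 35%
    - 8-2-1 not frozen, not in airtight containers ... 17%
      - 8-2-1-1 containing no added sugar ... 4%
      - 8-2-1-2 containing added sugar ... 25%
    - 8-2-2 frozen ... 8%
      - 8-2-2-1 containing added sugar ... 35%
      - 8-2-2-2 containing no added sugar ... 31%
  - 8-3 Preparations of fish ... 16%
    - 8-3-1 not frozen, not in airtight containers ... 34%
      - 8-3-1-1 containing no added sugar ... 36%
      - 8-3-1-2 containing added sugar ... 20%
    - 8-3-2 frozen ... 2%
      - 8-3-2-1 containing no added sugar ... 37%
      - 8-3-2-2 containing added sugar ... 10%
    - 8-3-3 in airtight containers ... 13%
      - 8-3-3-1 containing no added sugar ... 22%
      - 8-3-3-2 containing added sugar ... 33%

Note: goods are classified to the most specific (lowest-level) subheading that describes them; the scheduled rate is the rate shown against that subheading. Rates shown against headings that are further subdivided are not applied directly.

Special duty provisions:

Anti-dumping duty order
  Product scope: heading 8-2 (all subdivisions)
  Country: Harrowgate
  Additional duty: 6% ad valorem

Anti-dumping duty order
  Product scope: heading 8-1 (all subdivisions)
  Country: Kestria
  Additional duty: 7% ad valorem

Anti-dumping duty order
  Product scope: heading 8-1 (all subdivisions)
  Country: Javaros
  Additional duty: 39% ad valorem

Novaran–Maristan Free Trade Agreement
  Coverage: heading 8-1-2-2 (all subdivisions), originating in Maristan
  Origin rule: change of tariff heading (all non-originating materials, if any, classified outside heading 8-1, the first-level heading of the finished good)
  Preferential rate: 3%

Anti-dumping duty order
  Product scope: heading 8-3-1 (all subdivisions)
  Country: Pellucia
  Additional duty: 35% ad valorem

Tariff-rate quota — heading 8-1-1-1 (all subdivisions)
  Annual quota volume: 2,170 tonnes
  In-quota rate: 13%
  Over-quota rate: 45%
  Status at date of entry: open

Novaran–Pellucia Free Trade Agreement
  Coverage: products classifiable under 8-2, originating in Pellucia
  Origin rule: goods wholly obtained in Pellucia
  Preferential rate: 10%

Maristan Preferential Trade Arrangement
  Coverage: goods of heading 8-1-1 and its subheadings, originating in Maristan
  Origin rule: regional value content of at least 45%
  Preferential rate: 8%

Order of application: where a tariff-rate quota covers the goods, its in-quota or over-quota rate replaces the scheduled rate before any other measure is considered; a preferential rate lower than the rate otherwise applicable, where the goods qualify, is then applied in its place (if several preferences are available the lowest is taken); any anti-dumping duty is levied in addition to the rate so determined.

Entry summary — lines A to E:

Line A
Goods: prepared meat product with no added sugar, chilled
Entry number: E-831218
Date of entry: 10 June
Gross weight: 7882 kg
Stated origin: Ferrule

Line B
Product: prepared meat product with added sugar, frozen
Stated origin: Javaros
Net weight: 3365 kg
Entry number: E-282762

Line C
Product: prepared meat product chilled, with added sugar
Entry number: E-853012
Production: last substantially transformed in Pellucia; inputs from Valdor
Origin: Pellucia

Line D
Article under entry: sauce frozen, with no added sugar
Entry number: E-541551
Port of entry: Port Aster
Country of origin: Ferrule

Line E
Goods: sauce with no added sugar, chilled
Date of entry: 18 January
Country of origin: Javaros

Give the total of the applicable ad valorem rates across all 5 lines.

Line A: prepared meat product → 8-2; chilled → 8-2-1; with no added sugar → 8-2-1-1. Scheduled 4%. No special measure applies. → 4%.
Line B: prepared meat product → 8-2; frozen → 8-2-2; with added sugar → 8-2-2-1. Scheduled 35%. No special measure applies. → 35%.
Line C: prepared meat product → 8-2; chilled → 8-2-1; with added sugar → 8-2-1-2. Scheduled 25%. Pellucia agreement on 8-2: not wholly obtained. → 25%.
Line D: sauce → 8-1; frozen → 8-1-1; with no added sugar → 8-1-1-1. Scheduled 35%. quota on 8-1-1-1 open → in-quota 13%. → 13%.
Line E: sauce → 8-1; chilled → 8-1-2; with no added sugar → 8-1-2-1. Scheduled 6%. anti-dumping (Javaros, 8-1): +39%; total 6% + 39% = 45%. → 45%.
Sum: 4% + 35% + 25% + 13% + 45% = 122%.

122%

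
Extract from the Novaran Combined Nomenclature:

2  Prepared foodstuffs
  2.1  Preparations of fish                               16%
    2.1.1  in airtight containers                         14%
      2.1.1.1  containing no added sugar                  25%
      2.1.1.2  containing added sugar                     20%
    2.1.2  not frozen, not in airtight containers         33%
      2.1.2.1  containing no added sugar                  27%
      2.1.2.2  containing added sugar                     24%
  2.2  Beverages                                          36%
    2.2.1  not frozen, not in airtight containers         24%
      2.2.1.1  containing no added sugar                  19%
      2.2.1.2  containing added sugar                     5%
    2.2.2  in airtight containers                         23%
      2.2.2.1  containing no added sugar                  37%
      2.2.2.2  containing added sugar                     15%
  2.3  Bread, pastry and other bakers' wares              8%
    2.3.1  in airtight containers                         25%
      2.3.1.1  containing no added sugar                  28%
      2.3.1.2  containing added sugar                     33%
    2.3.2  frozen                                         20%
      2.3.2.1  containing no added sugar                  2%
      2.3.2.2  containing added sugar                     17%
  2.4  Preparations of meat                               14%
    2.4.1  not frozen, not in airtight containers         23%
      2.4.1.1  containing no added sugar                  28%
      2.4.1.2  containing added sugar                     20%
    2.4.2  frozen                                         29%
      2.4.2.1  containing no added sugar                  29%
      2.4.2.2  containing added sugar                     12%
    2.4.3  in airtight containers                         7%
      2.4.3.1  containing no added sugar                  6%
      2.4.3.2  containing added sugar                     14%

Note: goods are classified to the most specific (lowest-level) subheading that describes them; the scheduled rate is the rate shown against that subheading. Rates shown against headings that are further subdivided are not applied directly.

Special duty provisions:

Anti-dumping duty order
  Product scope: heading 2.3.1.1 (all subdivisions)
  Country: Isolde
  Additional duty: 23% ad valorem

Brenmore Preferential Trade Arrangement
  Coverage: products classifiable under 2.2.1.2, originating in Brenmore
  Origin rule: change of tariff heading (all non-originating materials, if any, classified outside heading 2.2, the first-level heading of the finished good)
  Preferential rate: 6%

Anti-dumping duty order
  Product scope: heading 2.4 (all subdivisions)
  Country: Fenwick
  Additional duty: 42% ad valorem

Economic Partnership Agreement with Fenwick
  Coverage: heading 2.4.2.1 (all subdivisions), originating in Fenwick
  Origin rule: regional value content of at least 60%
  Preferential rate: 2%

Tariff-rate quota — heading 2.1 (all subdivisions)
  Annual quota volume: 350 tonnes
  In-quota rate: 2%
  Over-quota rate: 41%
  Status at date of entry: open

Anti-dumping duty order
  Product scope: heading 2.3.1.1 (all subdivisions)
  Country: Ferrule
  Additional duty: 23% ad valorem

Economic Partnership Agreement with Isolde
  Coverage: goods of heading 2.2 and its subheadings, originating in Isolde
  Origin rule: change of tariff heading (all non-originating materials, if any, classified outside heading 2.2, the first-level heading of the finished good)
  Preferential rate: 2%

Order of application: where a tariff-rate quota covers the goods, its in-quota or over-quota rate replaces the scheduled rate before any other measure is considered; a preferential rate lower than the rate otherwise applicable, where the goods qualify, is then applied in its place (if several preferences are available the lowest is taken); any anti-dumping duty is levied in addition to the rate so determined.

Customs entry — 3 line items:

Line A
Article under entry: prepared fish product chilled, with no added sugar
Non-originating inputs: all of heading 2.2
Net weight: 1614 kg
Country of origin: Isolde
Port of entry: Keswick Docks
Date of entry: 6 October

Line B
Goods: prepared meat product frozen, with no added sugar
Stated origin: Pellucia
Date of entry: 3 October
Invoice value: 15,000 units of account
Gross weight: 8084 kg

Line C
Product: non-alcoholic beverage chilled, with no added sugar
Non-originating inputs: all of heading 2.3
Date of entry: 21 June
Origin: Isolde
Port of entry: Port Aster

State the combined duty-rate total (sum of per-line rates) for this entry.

33%

Line A: prepared fish product → 2.1; chilled → 2.1.2; with no added sugar → 2.1.2.1. Scheduled 27%. quota on 2.1 open → in-quota 2%; Isolde agreement on 2.2: 2.1.2.1 not covered. → 2%.
Line B: prepared meat product → 2.4; frozen → 2.4.2; with no added sugar → 2.4.2.1. Scheduled 29%. No special measure applies. → 29%.
Line C: non-alcoholic beverage → 2.2; chilled → 2.2.1; with no added sugar → 2.2.1.1. Scheduled 19%. Isolde agreement on 2.2: CTH met → 2% available; preferential 2%. → 2%.
Sum: 2% + 29% + 2% = 33%.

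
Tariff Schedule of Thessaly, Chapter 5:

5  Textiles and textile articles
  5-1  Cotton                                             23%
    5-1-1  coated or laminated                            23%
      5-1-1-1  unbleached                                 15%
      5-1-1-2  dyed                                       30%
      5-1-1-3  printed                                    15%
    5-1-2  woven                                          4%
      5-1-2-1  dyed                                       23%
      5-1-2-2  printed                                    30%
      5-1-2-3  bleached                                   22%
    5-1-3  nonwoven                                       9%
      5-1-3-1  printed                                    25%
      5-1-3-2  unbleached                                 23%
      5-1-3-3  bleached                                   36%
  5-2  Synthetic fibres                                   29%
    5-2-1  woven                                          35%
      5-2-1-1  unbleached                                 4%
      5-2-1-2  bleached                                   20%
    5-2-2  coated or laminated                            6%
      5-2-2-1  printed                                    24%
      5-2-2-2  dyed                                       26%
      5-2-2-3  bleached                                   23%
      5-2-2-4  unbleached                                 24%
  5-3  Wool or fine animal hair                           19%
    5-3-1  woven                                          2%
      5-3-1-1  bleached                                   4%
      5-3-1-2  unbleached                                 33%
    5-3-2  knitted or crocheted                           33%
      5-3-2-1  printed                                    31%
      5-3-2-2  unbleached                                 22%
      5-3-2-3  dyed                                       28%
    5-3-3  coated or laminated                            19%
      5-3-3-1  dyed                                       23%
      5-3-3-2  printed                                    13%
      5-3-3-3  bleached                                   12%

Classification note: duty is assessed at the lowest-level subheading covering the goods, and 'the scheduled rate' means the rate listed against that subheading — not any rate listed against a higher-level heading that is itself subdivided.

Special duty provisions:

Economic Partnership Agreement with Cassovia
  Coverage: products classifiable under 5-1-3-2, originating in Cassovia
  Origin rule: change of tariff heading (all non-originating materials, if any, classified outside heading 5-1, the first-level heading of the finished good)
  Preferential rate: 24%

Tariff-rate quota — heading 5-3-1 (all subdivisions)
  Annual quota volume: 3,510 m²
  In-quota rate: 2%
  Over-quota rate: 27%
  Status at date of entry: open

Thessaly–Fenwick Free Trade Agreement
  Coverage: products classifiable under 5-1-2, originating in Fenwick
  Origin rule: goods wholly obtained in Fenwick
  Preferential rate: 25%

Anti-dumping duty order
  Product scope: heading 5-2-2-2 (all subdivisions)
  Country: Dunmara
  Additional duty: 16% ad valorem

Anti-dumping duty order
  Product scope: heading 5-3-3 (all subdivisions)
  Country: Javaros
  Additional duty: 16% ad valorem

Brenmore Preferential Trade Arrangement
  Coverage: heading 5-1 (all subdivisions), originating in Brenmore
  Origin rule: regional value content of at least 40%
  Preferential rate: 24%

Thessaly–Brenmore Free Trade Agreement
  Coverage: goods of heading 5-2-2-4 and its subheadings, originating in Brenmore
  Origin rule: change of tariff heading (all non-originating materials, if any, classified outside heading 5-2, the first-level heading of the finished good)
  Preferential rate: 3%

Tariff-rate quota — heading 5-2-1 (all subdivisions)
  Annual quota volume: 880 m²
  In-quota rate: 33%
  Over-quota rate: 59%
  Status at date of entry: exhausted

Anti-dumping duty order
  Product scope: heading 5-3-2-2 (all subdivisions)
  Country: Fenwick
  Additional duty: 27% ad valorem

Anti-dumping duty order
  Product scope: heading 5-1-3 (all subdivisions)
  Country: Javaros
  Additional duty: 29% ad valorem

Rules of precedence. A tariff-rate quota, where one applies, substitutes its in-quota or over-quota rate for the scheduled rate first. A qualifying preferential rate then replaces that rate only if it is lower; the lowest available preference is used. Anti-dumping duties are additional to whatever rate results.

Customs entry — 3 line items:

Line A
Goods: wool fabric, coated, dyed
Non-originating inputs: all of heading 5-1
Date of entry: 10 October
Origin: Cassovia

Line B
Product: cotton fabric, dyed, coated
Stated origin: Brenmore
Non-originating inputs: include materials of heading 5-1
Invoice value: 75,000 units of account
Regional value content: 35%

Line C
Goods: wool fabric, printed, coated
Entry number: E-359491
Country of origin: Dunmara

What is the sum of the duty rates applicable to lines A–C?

66%

Line A: wool → 5-3; coated → 5-3-3; dyed → 5-3-3-1. Scheduled 23%. Cassovia agreement on 5-1-3-2: 5-3-3-1 not covered. → 23%.
Line B: cotton → 5-1; coated → 5-1-1; dyed → 5-1-1-2. Scheduled 30%. Brenmore agreement on 5-1: RVC < 40%; Brenmore agreement on 5-2-2-4: 5-1-1-2 not covered. → 30%.
Line C: wool → 5-3; coated → 5-3-3; printed → 5-3-3-2. Scheduled 13%. No special measure applies. → 13%.
Sum: 23% + 30% + 13% = 66%.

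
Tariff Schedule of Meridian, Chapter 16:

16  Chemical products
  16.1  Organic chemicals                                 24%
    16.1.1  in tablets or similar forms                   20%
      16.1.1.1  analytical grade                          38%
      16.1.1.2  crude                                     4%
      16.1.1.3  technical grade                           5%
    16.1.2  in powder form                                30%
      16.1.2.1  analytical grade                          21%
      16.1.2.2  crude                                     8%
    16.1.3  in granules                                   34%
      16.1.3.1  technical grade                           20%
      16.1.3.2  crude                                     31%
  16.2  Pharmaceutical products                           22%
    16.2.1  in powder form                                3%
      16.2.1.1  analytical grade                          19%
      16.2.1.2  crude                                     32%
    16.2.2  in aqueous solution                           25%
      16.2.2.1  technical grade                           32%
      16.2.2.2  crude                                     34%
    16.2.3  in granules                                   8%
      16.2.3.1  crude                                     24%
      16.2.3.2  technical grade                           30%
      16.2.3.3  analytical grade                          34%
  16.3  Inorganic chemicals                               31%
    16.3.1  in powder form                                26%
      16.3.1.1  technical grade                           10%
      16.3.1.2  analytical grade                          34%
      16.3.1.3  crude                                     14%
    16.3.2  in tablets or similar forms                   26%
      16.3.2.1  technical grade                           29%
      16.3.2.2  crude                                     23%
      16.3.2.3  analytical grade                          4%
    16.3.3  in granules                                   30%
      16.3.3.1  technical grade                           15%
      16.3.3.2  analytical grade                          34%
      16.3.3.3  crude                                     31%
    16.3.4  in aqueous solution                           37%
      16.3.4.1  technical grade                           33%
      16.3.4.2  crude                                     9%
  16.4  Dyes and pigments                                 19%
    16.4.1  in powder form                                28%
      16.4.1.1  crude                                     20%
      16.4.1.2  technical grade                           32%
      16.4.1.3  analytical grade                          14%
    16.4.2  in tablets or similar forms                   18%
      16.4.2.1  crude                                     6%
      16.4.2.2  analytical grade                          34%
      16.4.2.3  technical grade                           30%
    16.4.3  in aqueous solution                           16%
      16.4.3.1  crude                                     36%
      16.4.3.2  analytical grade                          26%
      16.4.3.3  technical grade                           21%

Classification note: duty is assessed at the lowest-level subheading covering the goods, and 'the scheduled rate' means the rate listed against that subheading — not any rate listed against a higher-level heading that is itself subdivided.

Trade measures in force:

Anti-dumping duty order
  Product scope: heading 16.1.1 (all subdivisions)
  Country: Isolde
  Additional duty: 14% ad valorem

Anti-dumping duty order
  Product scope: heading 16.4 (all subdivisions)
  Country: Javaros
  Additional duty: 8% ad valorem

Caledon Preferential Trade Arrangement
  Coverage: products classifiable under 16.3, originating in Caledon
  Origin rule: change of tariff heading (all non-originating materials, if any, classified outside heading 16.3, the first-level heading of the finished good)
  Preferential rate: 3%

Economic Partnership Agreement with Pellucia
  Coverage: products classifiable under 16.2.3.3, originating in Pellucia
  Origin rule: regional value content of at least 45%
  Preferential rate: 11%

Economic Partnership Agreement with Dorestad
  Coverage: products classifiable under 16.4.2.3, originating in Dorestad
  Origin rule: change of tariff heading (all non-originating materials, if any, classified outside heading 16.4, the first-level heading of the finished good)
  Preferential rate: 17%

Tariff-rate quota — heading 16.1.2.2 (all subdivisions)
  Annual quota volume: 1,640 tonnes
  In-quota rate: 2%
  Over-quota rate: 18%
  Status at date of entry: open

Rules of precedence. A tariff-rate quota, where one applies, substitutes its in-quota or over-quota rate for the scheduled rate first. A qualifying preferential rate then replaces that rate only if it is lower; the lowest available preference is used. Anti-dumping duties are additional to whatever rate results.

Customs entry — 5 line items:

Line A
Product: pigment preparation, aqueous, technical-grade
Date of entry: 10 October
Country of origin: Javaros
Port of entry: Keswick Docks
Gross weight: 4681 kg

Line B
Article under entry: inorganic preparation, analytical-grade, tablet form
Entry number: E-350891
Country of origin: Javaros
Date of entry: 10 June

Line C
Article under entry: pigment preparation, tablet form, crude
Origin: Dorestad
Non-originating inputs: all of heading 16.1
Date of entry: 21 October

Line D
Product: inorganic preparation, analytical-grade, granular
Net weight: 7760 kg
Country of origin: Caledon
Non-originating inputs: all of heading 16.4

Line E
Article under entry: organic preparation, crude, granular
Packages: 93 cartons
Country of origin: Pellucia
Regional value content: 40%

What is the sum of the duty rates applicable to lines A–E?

Line A: pigment → 16.4; aqueous → 16.4.3; technical-grade → 16.4.3.3. Scheduled 21%. anti-dumping (Javaros, 16.4): +8%; total 21% + 8% = 29%. → 29%.
Line B: inorganic → 16.3; tablet form → 16.3.2; analytical-grade → 16.3.2.3. Scheduled 4%. No special measure applies. → 4%.
Line C: pigment → 16.4; tablet form → 16.4.2; crude → 16.4.2.1. Scheduled 6%. Dorestad agreement on 16.4.2.3: 16.4.2.1 not covered. → 6%.
Line D: inorganic → 16.3; granular → 16.3.3; analytical-grade → 16.3.3.2. Scheduled 34%. Caledon agreement on 16.3: CTH met → 3% available; preferential 3%. → 3%.
Line E: organic → 16.1; granular → 16.1.3; crude → 16.1.3.2. Scheduled 31%. Pellucia agreement on 16.2.3.3: 16.1.3.2 not covered. → 31%.
Sum: 29% + 4% + 6% + 3% + 31% = 73%.

73%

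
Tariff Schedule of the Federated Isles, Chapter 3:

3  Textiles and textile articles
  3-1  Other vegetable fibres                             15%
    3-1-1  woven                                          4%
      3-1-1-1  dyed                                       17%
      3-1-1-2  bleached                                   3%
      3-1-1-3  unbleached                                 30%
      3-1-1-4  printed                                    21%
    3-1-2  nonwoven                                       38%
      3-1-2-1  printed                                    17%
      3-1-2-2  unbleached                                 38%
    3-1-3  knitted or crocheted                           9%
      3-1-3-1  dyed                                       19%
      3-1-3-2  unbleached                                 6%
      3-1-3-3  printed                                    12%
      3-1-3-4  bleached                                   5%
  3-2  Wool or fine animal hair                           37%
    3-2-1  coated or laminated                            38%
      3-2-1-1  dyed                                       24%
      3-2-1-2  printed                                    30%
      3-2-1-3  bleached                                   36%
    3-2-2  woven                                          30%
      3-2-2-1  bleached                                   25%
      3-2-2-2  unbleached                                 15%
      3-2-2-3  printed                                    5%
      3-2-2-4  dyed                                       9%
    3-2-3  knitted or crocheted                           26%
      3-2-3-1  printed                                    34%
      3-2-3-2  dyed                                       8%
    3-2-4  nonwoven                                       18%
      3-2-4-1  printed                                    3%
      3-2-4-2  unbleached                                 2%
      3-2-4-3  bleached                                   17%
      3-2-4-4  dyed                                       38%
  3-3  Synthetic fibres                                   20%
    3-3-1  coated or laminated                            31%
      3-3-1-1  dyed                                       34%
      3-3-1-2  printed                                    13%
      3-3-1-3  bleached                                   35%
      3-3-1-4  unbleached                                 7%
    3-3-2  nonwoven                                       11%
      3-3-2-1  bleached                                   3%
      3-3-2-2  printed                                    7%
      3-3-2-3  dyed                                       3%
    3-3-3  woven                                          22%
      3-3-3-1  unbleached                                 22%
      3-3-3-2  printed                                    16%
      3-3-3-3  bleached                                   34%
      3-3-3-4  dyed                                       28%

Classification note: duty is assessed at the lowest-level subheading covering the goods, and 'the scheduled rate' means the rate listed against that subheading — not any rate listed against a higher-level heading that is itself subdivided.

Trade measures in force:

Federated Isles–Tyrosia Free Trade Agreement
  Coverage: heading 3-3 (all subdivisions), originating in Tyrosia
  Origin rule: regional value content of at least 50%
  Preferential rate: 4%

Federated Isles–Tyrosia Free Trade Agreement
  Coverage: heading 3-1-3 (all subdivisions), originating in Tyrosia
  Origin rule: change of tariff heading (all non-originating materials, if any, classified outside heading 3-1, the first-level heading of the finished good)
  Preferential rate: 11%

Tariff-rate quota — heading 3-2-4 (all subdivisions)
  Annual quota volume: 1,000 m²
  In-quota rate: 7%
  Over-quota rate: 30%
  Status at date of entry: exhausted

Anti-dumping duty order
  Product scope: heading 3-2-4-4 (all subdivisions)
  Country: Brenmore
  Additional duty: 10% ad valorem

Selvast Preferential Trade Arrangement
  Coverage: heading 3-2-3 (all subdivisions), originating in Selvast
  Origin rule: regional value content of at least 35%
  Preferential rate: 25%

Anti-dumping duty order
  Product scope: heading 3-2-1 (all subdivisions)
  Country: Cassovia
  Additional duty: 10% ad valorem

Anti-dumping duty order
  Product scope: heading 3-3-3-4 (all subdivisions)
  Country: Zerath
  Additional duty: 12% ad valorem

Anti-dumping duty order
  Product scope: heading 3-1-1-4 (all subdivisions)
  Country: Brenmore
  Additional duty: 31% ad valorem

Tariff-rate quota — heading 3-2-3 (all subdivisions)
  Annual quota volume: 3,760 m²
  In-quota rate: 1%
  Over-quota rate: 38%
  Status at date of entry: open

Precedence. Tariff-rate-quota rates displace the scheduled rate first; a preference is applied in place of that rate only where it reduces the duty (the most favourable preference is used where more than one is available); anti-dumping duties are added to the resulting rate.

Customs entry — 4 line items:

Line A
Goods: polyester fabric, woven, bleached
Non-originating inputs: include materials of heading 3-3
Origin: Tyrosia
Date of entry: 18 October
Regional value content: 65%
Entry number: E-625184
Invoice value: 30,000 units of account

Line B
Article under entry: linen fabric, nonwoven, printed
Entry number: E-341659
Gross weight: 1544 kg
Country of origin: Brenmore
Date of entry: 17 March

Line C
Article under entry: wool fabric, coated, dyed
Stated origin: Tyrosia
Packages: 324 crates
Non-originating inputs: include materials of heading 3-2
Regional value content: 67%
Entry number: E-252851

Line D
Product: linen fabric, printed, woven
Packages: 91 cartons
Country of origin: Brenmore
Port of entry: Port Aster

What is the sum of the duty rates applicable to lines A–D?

Line A: polyester → 3-3; woven → 3-3-3; bleached → 3-3-3-3. Scheduled 34%. Tyrosia agreement on 3-3: RVC ≥ 50% → 4% available; Tyrosia agreement on 3-1-3: 3-3-3-3 not covered; preferential 4%. → 4%.
Line B: linen → 3-1; nonwoven → 3-1-2; printed → 3-1-2-1. Scheduled 17%. No special measure applies. → 17%.
Line C: wool → 3-2; coated → 3-2-1; dyed → 3-2-1-1. Scheduled 24%. Tyrosia agreement on 3-3: 3-2-1-1 not covered; Tyrosia agreement on 3-1-3: 3-2-1-1 not covered. → 24%.
Line D: linen → 3-1; woven → 3-1-1; printed → 3-1-1-4. Scheduled 21%. anti-dumping (Brenmore, 3-1-1-4): +31%; total 21% + 31% = 52%. → 52%.
Sum: 4% + 17% + 24% + 52% = 97%.

97%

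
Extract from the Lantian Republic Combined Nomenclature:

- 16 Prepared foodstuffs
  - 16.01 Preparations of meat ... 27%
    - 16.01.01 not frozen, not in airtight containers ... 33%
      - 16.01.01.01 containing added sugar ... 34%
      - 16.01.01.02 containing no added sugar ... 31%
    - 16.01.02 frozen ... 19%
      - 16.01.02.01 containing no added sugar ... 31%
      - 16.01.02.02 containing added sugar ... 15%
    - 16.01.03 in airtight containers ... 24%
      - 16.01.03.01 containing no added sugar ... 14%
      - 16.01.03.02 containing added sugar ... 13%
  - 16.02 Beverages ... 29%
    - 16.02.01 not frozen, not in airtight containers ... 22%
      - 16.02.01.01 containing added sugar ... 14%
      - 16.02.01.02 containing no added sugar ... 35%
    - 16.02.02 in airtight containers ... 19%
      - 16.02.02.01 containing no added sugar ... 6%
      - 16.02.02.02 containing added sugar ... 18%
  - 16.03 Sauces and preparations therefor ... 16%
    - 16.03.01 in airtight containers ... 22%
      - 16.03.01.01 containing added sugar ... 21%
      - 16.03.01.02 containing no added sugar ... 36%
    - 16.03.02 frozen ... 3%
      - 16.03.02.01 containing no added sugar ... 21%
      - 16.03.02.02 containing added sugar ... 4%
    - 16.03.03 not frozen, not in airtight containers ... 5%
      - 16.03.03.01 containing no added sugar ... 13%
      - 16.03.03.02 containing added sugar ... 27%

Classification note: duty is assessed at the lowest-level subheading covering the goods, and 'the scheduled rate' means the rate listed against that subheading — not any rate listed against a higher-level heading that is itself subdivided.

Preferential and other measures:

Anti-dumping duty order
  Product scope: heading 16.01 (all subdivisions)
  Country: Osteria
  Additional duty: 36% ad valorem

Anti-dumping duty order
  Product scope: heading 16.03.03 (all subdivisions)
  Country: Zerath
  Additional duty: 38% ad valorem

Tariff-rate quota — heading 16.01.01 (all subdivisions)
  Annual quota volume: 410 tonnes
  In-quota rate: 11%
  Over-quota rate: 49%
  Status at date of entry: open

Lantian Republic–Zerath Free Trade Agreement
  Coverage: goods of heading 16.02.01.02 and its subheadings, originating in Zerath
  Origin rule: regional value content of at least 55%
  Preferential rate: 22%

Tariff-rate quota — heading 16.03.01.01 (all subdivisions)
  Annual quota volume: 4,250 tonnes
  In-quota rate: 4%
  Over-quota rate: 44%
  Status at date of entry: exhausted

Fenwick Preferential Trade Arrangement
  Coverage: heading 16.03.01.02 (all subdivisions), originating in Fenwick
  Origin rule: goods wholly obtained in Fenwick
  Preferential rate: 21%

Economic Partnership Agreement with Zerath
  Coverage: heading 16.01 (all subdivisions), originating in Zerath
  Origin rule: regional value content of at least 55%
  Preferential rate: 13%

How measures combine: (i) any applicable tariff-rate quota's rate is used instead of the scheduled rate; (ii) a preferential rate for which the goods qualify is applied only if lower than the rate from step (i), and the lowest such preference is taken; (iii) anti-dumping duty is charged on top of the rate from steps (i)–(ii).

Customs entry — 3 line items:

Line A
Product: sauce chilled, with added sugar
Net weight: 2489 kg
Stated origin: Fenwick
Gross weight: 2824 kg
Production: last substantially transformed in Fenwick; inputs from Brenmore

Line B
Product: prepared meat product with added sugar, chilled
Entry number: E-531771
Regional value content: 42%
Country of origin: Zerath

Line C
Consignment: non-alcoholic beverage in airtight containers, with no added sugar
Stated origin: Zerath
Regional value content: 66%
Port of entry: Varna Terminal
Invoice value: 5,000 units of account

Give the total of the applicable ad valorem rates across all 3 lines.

44%

Line A: sauce → 16.03; chilled → 16.03.03; with added sugar → 16.03.03.02. Scheduled 27%. Fenwick agreement on 16.03.01.02: 16.03.03.02 not covered. → 27%.
Line B: prepared meat product → 16.01; chilled → 16.01.01; with added sugar → 16.01.01.01. Scheduled 34%. quota on 16.01.01 open → in-quota 11%; Zerath agreement on 16.02.01.02: 16.01.01.01 not covered; Zerath agreement on 16.01: RVC < 55%. → 11%.
Line C: non-alcoholic beverage → 16.02; in airtight containers → 16.02.02; with no added sugar → 16.02.02.01. Scheduled 6%. Zerath agreement on 16.02.01.02: 16.02.02.01 not covered; Zerath agreement on 16.01: 16.02.02.01 not covered. → 6%.
Sum: 27% + 11% + 6% = 44%.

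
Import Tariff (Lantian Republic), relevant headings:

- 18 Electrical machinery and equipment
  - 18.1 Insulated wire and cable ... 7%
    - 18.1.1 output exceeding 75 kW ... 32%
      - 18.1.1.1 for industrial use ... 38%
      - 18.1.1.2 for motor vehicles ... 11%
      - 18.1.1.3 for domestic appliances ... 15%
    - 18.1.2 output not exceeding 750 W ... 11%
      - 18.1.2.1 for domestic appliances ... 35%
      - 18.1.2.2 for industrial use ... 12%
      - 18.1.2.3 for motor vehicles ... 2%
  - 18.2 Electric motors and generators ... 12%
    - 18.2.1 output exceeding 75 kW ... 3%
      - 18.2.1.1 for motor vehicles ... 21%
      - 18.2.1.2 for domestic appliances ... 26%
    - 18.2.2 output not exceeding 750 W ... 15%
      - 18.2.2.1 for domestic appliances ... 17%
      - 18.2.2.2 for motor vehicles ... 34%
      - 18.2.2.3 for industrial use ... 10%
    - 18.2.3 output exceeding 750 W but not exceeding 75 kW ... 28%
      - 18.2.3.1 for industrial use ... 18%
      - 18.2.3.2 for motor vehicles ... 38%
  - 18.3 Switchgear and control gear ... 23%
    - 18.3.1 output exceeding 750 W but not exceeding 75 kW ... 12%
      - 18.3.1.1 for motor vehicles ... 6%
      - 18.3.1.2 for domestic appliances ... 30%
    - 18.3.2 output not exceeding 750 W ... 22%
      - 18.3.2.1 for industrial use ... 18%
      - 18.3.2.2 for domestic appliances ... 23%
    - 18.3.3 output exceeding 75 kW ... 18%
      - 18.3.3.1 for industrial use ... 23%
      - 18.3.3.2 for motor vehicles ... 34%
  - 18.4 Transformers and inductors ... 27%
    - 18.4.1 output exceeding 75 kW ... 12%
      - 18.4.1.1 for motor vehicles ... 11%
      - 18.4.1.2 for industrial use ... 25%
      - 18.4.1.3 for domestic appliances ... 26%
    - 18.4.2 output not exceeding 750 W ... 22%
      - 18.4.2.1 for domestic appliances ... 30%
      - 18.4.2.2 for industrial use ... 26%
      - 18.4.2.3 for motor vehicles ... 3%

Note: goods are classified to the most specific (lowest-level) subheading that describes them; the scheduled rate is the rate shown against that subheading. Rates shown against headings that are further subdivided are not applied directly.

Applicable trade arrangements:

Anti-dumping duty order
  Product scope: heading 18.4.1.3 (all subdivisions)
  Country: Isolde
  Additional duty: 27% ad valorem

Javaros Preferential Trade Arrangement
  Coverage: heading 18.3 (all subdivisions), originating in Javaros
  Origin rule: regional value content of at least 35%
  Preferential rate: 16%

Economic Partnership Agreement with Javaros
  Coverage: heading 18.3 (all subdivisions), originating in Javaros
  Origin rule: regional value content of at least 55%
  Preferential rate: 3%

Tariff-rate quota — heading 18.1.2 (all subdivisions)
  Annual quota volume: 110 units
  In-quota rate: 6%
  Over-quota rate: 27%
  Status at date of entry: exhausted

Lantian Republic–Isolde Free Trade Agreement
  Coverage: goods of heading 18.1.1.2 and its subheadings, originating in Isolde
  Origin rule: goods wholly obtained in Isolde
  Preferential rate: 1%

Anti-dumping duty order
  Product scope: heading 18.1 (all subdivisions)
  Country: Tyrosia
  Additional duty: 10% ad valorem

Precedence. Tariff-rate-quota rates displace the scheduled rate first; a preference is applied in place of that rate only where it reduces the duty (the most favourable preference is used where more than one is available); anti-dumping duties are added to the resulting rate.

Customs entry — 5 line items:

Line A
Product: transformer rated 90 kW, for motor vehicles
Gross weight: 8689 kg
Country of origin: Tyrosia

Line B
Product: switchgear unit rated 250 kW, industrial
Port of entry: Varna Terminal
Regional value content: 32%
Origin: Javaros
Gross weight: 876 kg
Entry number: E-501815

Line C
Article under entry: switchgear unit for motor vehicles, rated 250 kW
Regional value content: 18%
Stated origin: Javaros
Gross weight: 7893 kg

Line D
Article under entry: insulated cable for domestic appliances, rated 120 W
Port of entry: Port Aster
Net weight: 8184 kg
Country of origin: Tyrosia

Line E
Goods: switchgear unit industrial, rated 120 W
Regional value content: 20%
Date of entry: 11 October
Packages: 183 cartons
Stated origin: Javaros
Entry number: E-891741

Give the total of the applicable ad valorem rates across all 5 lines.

Line A: transformer → 18.4; rated 90 kW → 18.4.1; for motor vehicles → 18.4.1.1. Scheduled 11%. No special measure applies. → 11%.
Line B: switchgear unit → 18.3; rated 250 kW → 18.3.3; industrial → 18.3.3.1. Scheduled 23%. Javaros agreement on 18.3: RVC < 35%; Javaros agreement on 18.3: RVC < 55%. → 23%.
Line C: switchgear unit → 18.3; rated 250 kW → 18.3.3; for motor vehicles → 18.3.3.2. Scheduled 34%. Javaros agreement on 18.3: RVC < 35%; Javaros agreement on 18.3: RVC < 55%. → 34%.
Line D: insulated cable → 18.1; rated 120 W → 18.1.2; for domestic appliances → 18.1.2.1. Scheduled 35%. quota on 18.1.2 exhausted → over-quota 27%; anti-dumping (Tyrosia, 18.1): +10%; total 27% + 10% = 37%. → 37%.
Line E: switchgear unit → 18.3; rated 120 W → 18.3.2; industrial → 18.3.2.1. Scheduled 18%. Javaros agreement on 18.3: RVC < 35%; Javaros agreement on 18.3: RVC < 55%. → 18%.
Sum: 11% + 23% + 34% + 37% + 18% = 123%.

123%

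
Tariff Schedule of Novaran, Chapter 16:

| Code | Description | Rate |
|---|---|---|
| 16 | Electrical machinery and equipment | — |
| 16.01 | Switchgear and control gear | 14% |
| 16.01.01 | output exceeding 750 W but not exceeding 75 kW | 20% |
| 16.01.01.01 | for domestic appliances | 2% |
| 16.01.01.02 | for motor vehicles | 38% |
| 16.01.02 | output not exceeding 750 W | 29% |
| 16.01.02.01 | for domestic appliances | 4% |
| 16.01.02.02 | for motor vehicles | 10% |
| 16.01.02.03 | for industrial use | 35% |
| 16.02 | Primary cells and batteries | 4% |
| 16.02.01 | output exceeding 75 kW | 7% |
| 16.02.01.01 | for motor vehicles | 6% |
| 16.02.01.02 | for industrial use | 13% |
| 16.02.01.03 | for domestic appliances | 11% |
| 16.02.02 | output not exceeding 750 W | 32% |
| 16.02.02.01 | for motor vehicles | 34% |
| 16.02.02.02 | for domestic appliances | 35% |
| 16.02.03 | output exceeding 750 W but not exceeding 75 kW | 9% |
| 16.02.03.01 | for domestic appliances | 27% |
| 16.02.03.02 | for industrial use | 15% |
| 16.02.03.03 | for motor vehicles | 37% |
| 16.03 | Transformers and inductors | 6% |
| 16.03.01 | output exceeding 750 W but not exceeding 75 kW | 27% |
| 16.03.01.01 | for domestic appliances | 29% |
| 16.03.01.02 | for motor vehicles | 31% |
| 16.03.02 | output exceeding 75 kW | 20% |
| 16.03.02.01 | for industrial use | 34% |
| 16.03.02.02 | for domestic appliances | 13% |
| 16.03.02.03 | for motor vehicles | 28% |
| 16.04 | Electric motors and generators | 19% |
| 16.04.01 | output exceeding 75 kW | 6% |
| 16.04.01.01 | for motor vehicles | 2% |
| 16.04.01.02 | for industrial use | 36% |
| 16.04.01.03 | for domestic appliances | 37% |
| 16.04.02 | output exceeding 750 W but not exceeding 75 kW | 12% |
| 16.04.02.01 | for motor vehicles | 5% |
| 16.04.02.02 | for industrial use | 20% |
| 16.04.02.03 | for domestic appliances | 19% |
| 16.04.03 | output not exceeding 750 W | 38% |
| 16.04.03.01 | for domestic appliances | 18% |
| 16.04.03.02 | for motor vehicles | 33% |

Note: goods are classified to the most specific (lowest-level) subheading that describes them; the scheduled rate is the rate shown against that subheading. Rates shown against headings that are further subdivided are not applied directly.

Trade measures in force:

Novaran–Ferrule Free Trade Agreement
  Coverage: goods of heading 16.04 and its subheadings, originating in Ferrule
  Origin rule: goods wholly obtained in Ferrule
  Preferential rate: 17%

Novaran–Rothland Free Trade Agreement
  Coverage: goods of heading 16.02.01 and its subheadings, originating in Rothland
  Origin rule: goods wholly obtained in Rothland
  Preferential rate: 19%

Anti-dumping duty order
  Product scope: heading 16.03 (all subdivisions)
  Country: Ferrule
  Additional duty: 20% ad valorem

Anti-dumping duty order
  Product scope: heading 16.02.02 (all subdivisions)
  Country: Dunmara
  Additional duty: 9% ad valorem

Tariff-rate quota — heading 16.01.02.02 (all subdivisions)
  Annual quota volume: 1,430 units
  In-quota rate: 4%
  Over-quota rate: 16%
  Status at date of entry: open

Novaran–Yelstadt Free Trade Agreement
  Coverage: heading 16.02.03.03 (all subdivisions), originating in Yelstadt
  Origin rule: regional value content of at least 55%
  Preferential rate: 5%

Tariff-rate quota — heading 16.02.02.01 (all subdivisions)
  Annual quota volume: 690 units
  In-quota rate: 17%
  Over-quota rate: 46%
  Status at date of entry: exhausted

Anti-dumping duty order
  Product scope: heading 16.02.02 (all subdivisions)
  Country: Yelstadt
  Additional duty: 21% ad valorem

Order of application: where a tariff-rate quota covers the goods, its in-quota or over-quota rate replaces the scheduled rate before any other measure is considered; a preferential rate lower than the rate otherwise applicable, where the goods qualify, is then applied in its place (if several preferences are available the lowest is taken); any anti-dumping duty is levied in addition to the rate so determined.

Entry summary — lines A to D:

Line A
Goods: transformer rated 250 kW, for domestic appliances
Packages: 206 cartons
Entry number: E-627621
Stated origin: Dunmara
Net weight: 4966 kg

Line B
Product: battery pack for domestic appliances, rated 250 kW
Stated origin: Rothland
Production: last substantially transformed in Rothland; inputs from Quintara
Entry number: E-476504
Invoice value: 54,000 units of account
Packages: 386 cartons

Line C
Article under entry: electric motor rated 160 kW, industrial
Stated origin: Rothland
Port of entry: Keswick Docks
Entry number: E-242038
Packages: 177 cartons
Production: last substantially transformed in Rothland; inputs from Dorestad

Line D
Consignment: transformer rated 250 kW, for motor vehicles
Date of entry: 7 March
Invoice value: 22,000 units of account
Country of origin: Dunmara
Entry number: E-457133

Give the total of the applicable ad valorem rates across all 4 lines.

88%

Line A: transformer → 16.03; rated 250 kW → 16.03.02; for domestic appliances → 16.03.02.02. Scheduled 13%. No special measure applies. → 13%.
Line B: battery pack → 16.02; rated 250 kW → 16.02.01; for domestic appliances → 16.02.01.03. Scheduled 11%. Rothland agreement on 16.02.01: not wholly obtained. → 11%.
Line C: electric motor → 16.04; rated 160 kW → 16.04.01; industrial → 16.04.01.02. Scheduled 36%. Rothland agreement on 16.02.01: 16.04.01.02 not covered. → 36%.
Line D: transformer → 16.03; rated 250 kW → 16.03.02; for motor vehicles → 16.03.02.03. Scheduled 28%. No special measure applies. → 28%.
Sum: 13% + 11% + 36% + 28% = 88%.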